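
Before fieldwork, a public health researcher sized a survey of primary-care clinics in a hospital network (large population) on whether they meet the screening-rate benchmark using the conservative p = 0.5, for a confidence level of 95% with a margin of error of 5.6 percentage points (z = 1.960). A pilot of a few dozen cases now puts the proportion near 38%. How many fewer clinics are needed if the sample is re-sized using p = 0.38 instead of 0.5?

Conservative (p = 0.5): n = 1.960² × 0.25 / 0.056² ≈ 306.25 → 307.
Using p = 0.38: p(1−p) = 0.2356, so n = 1.960² × 0.2356 / 0.056² ≈ 288.61 → 289.
Reduction: 307 − 289 = 18.

18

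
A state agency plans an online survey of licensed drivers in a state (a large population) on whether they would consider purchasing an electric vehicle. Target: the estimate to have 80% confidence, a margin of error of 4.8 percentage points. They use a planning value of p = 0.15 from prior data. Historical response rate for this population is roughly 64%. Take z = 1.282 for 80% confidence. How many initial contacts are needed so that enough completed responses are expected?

143

Completed interviews needed: n₀ = 1.282² × 0.1275 / 0.048² ≈ 90.95 → 91.
At a 64% response rate, contacts needed = 91 / 0.64 ≈ 142.19 → 143.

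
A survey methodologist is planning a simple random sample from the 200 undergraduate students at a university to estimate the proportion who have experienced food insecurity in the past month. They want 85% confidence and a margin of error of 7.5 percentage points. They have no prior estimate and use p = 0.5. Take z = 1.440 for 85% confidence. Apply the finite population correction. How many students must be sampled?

Unadjusted: n₀ = 1.440² × 0.50 × 0.50 / 0.075² ≈ 92.16, so n₀ = 93.
Finite population correction with N = 200: n = n₀ / (1 + (n₀−1)/N) = 93 / (1 + 92/200) = 93 / 1.4600 ≈ 63.70.
Rounding up, n = 64.

64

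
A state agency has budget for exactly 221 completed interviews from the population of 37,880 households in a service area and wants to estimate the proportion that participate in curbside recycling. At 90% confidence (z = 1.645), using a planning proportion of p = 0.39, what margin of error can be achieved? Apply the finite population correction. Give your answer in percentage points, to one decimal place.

Finite-population factor: (N−n)/(N−1) = (37880−221)/(37880−1) = 0.9942.
SE(p̂) = √[p(1−p)/n · (N−n)/(N−1)] = √[0.2379/221 × 0.9942] = 0.03271.
E = z × SE = 1.645 × 0.03271 = 0.05381 ≈ 5.4 percentage points.

5.4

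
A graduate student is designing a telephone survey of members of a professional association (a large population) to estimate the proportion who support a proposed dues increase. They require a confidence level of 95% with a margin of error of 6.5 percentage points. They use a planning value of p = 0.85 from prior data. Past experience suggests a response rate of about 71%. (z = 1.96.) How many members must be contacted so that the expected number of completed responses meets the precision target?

164

Completed interviews needed: n₀ = 1.96² × 0.1275 / 0.065² ≈ 115.93 → 116.
At a 71% response rate, contacts needed = 116 / 0.71 ≈ 163.38 → 164.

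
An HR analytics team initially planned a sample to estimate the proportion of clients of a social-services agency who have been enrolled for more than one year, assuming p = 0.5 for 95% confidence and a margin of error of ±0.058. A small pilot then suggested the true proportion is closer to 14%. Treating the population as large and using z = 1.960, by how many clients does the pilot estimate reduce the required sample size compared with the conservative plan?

Conservative (p = 0.5): n = 1.960² × 0.25 / 0.058² ≈ 285.49 → 286.
Using p = 0.14: p(1−p) = 0.1204, so n = 1.960² × 0.1204 / 0.058² ≈ 137.49 → 138.
Reduction: 286 − 138 = 148.

148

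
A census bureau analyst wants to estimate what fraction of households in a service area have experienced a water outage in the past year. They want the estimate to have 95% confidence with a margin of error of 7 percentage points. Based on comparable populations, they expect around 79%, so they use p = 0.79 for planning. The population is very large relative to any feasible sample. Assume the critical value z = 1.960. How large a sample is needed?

131

With p = 0.79, p(1−p) = 0.1659.
n = z²·p(1−p)/E² = 1.960² × 0.1659 / 0.070² = 3.8416 × 0.1659 / 0.004900 ≈ 130.07.
Rounding up gives n = 131.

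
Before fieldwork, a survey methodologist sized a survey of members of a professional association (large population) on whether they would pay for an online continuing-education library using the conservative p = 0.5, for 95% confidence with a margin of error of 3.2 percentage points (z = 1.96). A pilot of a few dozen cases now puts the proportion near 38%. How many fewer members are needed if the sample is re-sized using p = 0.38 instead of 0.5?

54

Conservative (p = 0.5): n = 1.96² × 0.25 / 0.032² ≈ 937.89 → 938.
Using p = 0.38: p(1−p) = 0.2356, so n = 1.96² × 0.2356 / 0.032² ≈ 883.87 → 884.
Reduction: 938 − 884 = 54.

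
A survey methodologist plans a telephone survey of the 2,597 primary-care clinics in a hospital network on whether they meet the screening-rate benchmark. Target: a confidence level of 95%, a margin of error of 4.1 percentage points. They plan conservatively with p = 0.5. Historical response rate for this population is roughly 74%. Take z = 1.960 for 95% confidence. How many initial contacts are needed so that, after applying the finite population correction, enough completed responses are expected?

Completed interviews needed (unadjusted): n₀ = 1.960² × 0.2500 / 0.041² ≈ 571.33 → 572.
FPC for N = 2,597: n = 572 / (1 + 571/2597) = 572 / 1.2199 ≈ 468.90 → 469.
At a 74% response rate, contacts needed = 469 / 0.74 ≈ 633.78 → 634.

634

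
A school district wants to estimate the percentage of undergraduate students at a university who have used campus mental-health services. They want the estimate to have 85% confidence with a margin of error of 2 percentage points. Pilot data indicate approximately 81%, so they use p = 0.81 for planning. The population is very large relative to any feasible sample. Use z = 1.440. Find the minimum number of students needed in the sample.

798

With p = 0.81, p(1−p) = 0.1539.
n = z²·p(1−p)/E² = 1.440² × 0.1539 / 0.020² = 2.0736 × 0.1539 / 0.000400 ≈ 797.82.
Rounding up gives n = 798.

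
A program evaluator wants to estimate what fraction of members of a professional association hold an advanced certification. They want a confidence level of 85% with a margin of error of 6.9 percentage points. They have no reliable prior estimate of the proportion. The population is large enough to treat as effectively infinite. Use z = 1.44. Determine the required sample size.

109

With no prior estimate, use p = 0.5, giving p(1−p) = 0.25.
n = z²·p(1−p)/E² = 1.44² × 0.2500 / 0.069² = 2.0736 × 0.2500 / 0.004761 ≈ 108.88.
Rounding up gives n = 109.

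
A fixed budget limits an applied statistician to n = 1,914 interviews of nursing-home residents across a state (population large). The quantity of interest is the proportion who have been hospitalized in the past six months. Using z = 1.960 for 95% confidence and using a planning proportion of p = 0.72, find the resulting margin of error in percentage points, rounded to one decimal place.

SE(p̂) = √[p(1−p)/n] = √[0.2016/1914] = 0.01026.
E = z × SE = 1.960 × 0.01026 = 0.02012, or 2.0 percentage points.

2.0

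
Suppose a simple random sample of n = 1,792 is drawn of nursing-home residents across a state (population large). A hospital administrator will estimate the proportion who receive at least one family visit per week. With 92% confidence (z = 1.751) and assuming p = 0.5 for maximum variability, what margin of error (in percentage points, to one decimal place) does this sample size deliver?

SE(p̂) = √[p(1−p)/n] = √[0.2500/1792] = 0.01181.
E = z × SE = 1.751 × 0.01181 = 0.02068, or 2.1 percentage points.

2.1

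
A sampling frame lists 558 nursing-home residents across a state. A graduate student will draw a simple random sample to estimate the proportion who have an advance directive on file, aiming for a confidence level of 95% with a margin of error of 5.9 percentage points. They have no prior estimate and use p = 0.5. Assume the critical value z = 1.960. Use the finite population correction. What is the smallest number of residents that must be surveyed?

Unadjusted: n₀ = 1.960² × 0.50 × 0.50 / 0.059² ≈ 275.90, so n₀ = 276.
Finite population correction with N = 558: n = n₀ / (1 + (n₀−1)/N) = 276 / (1 + 275/558) = 276 / 1.4928 ≈ 184.88.
Rounding up, n = 185.

185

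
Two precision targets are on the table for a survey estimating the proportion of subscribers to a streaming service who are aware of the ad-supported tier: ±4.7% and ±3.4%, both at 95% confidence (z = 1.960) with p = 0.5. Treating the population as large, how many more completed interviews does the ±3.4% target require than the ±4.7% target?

At ±4.7%: n = 1.960² × 0.2500 / 0.047² ≈ 434.77 → 435.
At ±3.4%: n = 1.960² × 0.2500 / 0.034² ≈ 830.80 → 831.
Additional respondents: 831 − 435 = 396.

396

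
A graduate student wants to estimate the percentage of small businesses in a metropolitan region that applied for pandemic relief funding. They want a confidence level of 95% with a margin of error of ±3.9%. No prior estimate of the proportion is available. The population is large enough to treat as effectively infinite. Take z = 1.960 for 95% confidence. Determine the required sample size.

With no prior estimate, use p = 0.5, giving p(1−p) = 0.25.
n = z²·p(1−p)/E² = 1.960² × 0.2500 / 0.039² = 3.8416 × 0.2500 / 0.001521 ≈ 631.43.
Rounding up gives n = 632.

632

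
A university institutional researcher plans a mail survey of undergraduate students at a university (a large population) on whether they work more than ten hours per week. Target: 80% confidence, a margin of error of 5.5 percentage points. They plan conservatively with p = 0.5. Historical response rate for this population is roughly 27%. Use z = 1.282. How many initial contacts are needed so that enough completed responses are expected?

Completed interviews needed: n₀ = 1.282² × 0.2500 / 0.055² ≈ 135.83 → 136.
At a 27% response rate, contacts needed = 136 / 0.27 ≈ 503.70 → 504.

504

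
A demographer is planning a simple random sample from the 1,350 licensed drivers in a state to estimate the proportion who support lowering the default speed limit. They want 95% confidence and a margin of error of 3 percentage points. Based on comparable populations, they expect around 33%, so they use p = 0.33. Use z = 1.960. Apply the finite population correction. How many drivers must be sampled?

Unadjusted: n₀ = 1.960² × 0.33 × 0.67 / 0.030² ≈ 943.75, so n₀ = 944.
Finite population correction with N = 1,350: n = n₀ / (1 + (n₀−1)/N) = 944 / (1 + 943/1350) = 944 / 1.6985 ≈ 555.78.
Rounding up, n = 556.

556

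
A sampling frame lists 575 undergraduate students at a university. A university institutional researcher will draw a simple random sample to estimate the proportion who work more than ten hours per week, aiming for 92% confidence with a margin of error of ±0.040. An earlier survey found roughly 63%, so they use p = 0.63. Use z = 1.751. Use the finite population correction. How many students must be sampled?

252

Unadjusted: n₀ = 1.751² × 0.63 × 0.37 / 0.040² ≈ 446.68, so n₀ = 447.
Finite population correction with N = 575: n = n₀ / (1 + (n₀−1)/N) = 447 / (1 + 446/575) = 447 / 1.7757 ≈ 251.74.
Rounding up, n = 252.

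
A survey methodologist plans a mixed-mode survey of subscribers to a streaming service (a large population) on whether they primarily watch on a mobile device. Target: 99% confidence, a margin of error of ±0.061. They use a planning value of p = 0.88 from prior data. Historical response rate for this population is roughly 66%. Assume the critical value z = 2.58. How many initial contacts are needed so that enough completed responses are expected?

Completed interviews needed: n₀ = 2.58² × 0.1056 / 0.061² ≈ 188.91 → 189.
At a 66% response rate, contacts needed = 189 / 0.66 ≈ 286.36 → 287.

287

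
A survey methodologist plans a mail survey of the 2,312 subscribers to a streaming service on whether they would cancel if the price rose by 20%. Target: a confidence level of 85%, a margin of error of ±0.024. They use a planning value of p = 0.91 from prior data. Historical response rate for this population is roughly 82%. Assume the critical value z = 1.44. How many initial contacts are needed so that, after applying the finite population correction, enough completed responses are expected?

Completed interviews needed (unadjusted): n₀ = 1.44² × 0.0819 / 0.024² ≈ 294.84 → 295.
FPC for N = 2,312: n = 295 / (1 + 294/2312) = 295 / 1.1272 ≈ 261.72 → 262.
At an 82% response rate, contacts needed = 262 / 0.82 ≈ 319.51 → 320.

320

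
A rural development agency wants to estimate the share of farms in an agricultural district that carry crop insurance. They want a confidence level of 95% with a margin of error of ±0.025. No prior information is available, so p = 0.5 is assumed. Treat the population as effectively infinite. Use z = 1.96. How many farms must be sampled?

With p = 0.5, p(1−p) = 0.25.
n = z²·p(1−p)/E² = 1.96² × 0.2500 / 0.025² = 3.8416 × 0.2500 / 0.000625 ≈ 1536.64.
Rounding up gives n = 1537.

1537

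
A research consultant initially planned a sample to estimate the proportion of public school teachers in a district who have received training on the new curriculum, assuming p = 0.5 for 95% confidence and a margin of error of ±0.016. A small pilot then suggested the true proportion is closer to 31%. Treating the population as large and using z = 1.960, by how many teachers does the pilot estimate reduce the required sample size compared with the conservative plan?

542

Conservative (p = 0.5): n = 1.960² × 0.25 / 0.016² ≈ 3751.56 → 3752.
Using p = 0.31: p(1−p) = 0.2139, so n = 1.960² × 0.2139 / 0.016² ≈ 3209.84 → 3210.
Reduction: 3752 − 3210 = 542.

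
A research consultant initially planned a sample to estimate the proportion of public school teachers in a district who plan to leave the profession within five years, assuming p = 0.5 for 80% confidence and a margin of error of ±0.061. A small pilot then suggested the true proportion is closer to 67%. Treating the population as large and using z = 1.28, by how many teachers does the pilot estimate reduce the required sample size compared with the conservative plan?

13

Conservative (p = 0.5): n = 1.28² × 0.25 / 0.061² ≈ 110.08 → 111.
Using p = 0.67: p(1−p) = 0.2211, so n = 1.28² × 0.2211 / 0.061² ≈ 97.35 → 98.
Reduction: 111 − 98 = 13.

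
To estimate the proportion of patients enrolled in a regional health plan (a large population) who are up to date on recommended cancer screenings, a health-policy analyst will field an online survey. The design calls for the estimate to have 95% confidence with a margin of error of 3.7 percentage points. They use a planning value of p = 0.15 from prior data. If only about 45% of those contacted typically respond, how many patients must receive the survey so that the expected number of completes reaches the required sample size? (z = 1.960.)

Completed interviews needed: n₀ = 1.960² × 0.1275 / 0.037² ≈ 357.78 → 358.
At a 45% response rate, contacts needed = 358 / 0.45 ≈ 795.56 → 796.

796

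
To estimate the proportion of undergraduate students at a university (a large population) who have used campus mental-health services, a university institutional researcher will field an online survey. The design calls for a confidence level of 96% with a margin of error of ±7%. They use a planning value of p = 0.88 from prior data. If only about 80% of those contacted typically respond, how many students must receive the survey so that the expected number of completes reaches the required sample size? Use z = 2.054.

Completed interviews needed: n₀ = 2.054² × 0.1056 / 0.070² ≈ 90.92 → 91.
At an 80% response rate, contacts needed = 91 / 0.80 ≈ 113.75 → 114.

114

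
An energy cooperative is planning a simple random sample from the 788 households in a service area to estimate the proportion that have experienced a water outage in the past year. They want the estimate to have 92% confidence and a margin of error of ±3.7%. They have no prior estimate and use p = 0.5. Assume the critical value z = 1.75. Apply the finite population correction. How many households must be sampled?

328

Unadjusted: n₀ = 1.75² × 0.50 × 0.50 / 0.037² ≈ 559.26, so n₀ = 560.
Finite population correction with N = 788: n = n₀ / (1 + (n₀−1)/N) = 560 / (1 + 559/788) = 560 / 1.7094 ≈ 327.60.
Rounding up, n = 328.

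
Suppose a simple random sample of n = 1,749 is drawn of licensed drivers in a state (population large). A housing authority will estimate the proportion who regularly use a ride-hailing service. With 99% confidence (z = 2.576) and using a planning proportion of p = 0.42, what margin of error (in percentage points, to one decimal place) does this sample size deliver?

SE(p̂) = √[p(1−p)/n] = √[0.2436/1749] = 0.01180.
E = z × SE = 2.576 × 0.01180 = 0.03040, or 3.0 percentage points.

3.0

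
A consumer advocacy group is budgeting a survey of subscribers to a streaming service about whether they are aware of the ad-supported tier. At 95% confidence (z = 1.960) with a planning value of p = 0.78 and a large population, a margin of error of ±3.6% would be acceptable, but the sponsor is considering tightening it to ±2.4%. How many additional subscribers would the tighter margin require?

636

At ±3.6%: n = 1.960² × 0.1716 / 0.036² ≈ 508.66 → 509.
At ±2.4%: n = 1.960² × 0.1716 / 0.024² ≈ 1144.48 → 1145.
Additional respondents: 1145 − 509 = 636.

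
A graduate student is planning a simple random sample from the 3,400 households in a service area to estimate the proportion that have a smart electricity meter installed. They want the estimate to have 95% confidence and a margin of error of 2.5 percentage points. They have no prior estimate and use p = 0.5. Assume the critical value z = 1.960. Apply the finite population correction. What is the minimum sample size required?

Unadjusted: n₀ = 1.960² × 0.50 × 0.50 / 0.025² ≈ 1536.64, so n₀ = 1537.
Finite population correction with N = 3,400: n = n₀ / (1 + (n₀−1)/N) = 1537 / (1 + 1536/3400) = 1537 / 1.4518 ≈ 1058.71.
Rounding up, n = 1059.

1059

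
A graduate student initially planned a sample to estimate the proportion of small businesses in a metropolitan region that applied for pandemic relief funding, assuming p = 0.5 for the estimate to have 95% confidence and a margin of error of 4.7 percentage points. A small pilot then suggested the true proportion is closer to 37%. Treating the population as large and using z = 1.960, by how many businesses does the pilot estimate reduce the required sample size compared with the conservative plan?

29

Conservative (p = 0.5): n = 1.960² × 0.25 / 0.047² ≈ 434.77 → 435.
Using p = 0.37: p(1−p) = 0.2331, so n = 1.960² × 0.2331 / 0.047² ≈ 405.38 → 406.
Reduction: 435 − 406 = 29.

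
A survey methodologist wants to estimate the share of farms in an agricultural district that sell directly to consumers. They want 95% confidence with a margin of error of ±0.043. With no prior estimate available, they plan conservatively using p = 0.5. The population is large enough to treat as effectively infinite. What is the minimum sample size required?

520

For 95% confidence, z = 1.960.
With p = 0.5, p(1−p) = 0.25.
n = z²·p(1−p)/E² = 1.960² × 0.2500 / 0.043² = 3.8416 × 0.2500 / 0.001849 ≈ 519.42.
Rounding up gives n = 520.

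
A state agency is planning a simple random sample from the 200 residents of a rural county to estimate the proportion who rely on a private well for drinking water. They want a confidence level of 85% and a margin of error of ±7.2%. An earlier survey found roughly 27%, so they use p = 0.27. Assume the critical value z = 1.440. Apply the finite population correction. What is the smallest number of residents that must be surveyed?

57

Unadjusted: n₀ = 1.440² × 0.27 × 0.73 / 0.072² ≈ 78.84, so n₀ = 79.
Finite population correction with N = 200: n = n₀ / (1 + (n₀−1)/N) = 79 / (1 + 78/200) = 79 / 1.3900 ≈ 56.83.
Rounding up, n = 57.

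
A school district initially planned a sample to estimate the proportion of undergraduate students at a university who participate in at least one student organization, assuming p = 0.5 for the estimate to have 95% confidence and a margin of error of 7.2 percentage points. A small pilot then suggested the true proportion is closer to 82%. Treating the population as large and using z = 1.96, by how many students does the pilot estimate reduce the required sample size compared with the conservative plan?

Conservative (p = 0.5): n = 1.96² × 0.25 / 0.072² ≈ 185.26 → 186.
Using p = 0.82: p(1−p) = 0.1476, so n = 1.96² × 0.1476 / 0.072² ≈ 109.38 → 110.
Reduction: 186 − 110 = 76.

76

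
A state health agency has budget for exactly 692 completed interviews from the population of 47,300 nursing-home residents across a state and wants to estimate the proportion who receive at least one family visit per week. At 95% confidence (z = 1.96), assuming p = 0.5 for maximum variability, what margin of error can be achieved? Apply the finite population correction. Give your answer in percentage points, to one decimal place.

3.7

Finite-population factor: (N−n)/(N−1) = (47300−692)/(47300−1) = 0.9854.
SE(p̂) = √[p(1−p)/n · (N−n)/(N−1)] = √[0.2500/692 × 0.9854] = 0.01887.
E = z × SE = 1.96 × 0.01887 = 0.03698 ≈ 3.7 percentage points.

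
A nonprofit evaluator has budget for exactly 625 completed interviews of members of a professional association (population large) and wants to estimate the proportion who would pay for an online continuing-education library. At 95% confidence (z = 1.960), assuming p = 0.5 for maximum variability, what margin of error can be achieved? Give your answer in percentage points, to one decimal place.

SE(p̂) = √[p(1−p)/n] = √[0.2500/625] = 0.02000.
E = z × SE = 1.960 × 0.02000 = 0.03920, or 3.9 percentage points.

3.9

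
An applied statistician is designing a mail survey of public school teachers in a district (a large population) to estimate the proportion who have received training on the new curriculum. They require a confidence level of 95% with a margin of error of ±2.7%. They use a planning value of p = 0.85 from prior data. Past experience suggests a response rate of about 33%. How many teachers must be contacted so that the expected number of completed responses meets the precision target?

For 95% confidence, z = 1.960.
Completed interviews needed: n₀ = 1.960² × 0.1275 / 0.027² ≈ 671.88 → 672.
At a 33% response rate, contacts needed = 672 / 0.33 ≈ 2036.36 → 2037.

2037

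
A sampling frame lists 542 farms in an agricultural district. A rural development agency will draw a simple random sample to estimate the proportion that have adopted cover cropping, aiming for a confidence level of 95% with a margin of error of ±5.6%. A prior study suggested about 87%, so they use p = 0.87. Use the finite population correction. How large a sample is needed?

For 95% confidence, z = 1.960.
Unadjusted: n₀ = 1.960² × 0.87 × 0.13 / 0.056² ≈ 138.55, so n₀ = 139.
Finite population correction with N = 542: n = n₀ / (1 + (n₀−1)/N) = 139 / (1 + 138/542) = 139 / 1.2546 ≈ 110.79.
Rounding up, n = 111.

111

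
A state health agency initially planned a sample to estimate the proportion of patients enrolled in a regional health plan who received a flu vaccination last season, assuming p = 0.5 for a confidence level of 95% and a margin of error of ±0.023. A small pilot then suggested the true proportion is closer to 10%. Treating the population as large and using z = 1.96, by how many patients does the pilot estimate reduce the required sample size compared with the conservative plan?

Conservative (p = 0.5): n = 1.96² × 0.25 / 0.023² ≈ 1815.50 → 1816.
Using p = 0.10: p(1−p) = 0.0900, so n = 1.96² × 0.0900 / 0.023² ≈ 653.58 → 654.
Reduction: 1816 − 654 = 1162.

1162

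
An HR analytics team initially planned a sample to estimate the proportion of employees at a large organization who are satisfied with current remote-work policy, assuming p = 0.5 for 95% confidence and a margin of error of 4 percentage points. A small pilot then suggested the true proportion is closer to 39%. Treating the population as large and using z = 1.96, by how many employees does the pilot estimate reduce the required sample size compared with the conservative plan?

29

Conservative (p = 0.5): n = 1.96² × 0.25 / 0.040² ≈ 600.25 → 601.
Using p = 0.39: p(1−p) = 0.2379, so n = 1.96² × 0.2379 / 0.040² ≈ 571.20 → 572.
Reduction: 601 − 572 = 29.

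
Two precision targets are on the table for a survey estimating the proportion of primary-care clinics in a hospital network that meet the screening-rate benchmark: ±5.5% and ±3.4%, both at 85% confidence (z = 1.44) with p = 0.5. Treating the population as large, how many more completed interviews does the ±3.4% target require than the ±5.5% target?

277

At ±5.5%: n = 1.44² × 0.2500 / 0.055² ≈ 171.37 → 172.
At ±3.4%: n = 1.44² × 0.2500 / 0.034² ≈ 448.44 → 449.
Additional respondents: 449 − 172 = 277.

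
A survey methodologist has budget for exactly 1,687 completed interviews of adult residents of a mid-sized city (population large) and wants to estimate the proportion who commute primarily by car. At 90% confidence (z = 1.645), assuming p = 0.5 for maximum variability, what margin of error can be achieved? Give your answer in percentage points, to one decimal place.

2.0

SE(p̂) = √[p(1−p)/n] = √[0.2500/1687] = 0.01217.
E = z × SE = 1.645 × 0.01217 = 0.02003, or 2.0 percentage points.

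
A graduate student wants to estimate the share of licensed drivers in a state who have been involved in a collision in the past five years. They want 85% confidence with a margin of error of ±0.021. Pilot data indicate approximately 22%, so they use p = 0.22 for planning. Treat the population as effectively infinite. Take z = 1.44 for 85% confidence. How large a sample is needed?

807

With p = 0.22, p(1−p) = 0.1716.
n = z²·p(1−p)/E² = 1.44² × 0.1716 / 0.021² = 2.0736 × 0.1716 / 0.000441 ≈ 806.87.
Rounding up gives n = 807.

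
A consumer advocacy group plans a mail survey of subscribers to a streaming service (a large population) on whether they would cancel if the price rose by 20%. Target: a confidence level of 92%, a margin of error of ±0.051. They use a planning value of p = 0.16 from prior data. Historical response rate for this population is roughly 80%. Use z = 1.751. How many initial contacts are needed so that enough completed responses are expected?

Completed interviews needed: n₀ = 1.751² × 0.1344 / 0.051² ≈ 158.43 → 159.
At an 80% response rate, contacts needed = 159 / 0.80 ≈ 198.75 → 199.

199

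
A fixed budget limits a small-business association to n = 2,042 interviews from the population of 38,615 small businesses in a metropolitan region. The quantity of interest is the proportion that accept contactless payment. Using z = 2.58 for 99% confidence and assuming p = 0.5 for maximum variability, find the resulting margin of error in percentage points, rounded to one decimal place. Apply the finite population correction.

Finite-population factor: (N−n)/(N−1) = (38615−2042)/(38615−1) = 0.9471.
SE(p̂) = √[p(1−p)/n · (N−n)/(N−1)] = √[0.2500/2042 × 0.9471] = 0.01077.
E = z × SE = 2.58 × 0.01077 = 0.02778 ≈ 2.8 percentage points.

2.8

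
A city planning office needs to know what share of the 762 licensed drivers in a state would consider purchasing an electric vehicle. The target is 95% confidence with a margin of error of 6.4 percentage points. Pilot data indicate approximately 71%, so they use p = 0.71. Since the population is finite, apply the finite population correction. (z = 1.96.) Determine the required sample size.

155

Unadjusted: n₀ = 1.96² × 0.71 × 0.29 / 0.064² ≈ 193.11, so n₀ = 194.
Finite population correction with N = 762: n = n₀ / (1 + (n₀−1)/N) = 194 / (1 + 193/762) = 194 / 1.2533 ≈ 154.79.
Rounding up, n = 155.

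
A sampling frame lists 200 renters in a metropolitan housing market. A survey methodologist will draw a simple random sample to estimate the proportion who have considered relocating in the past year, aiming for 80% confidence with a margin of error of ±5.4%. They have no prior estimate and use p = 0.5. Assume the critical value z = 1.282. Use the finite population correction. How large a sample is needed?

Unadjusted: n₀ = 1.282² × 0.50 × 0.50 / 0.054² ≈ 140.91, so n₀ = 141.
Finite population correction with N = 200: n = n₀ / (1 + (n₀−1)/N) = 141 / (1 + 140/200) = 141 / 1.7000 ≈ 82.94.
Rounding up, n = 83.

83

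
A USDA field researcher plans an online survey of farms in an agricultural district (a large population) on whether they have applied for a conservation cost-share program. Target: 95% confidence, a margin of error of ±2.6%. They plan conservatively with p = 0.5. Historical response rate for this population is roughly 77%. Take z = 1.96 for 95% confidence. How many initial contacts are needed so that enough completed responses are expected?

Completed interviews needed: n₀ = 1.96² × 0.2500 / 0.026² ≈ 1420.71 → 1421.
At a 77% response rate, contacts needed = 1421 / 0.77 ≈ 1845.45 → 1846.

1846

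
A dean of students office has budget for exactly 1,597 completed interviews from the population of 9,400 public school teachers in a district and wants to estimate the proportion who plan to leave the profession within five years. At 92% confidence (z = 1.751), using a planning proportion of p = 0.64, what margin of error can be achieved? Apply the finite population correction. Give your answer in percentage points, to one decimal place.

Finite-population factor: (N−n)/(N−1) = (9400−1597)/(9400−1) = 0.8302.
SE(p̂) = √[p(1−p)/n · (N−n)/(N−1)] = √[0.2304/1597 × 0.8302] = 0.01094.
E = z × SE = 1.751 × 0.01094 = 0.01916 ≈ 1.9 percentage points.

1.9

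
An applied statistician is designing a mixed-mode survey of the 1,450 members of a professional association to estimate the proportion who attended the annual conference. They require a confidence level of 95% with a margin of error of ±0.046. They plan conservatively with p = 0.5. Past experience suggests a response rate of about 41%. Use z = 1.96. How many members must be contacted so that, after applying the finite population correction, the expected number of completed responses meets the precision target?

Completed interviews needed (unadjusted): n₀ = 1.96² × 0.2500 / 0.046² ≈ 453.88 → 454.
FPC for N = 1,450: n = 454 / (1 + 453/1450) = 454 / 1.3124 ≈ 345.93 → 346.
At a 41% response rate, contacts needed = 346 / 0.41 ≈ 843.90 → 844.

844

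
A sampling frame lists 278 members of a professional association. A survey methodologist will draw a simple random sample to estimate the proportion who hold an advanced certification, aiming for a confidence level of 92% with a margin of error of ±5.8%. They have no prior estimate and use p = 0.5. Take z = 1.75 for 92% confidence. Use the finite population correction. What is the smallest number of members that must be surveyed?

Unadjusted: n₀ = 1.75² × 0.50 × 0.50 / 0.058² ≈ 227.59, so n₀ = 228.
Finite population correction with N = 278: n = n₀ / (1 + (n₀−1)/N) = 228 / (1 + 227/278) = 228 / 1.8165 ≈ 125.51.
Rounding up, n = 126.

126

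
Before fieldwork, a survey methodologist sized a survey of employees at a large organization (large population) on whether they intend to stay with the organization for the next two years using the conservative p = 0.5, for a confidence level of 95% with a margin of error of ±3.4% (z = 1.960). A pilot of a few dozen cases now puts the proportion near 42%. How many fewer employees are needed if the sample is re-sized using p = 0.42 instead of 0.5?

Conservative (p = 0.5): n = 1.960² × 0.25 / 0.034² ≈ 830.80 → 831.
Using p = 0.42: p(1−p) = 0.2436, so n = 1.960² × 0.2436 / 0.034² ≈ 809.53 → 810.
Reduction: 831 − 810 = 21.

21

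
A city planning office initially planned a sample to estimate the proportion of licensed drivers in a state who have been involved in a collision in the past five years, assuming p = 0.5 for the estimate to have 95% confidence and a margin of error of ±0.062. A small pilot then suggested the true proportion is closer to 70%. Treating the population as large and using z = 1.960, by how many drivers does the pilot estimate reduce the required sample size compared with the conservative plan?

Conservative (p = 0.5): n = 1.960² × 0.25 / 0.062² ≈ 249.84 → 250.
Using p = 0.70: p(1−p) = 0.2100, so n = 1.960² × 0.2100 / 0.062² ≈ 209.87 → 210.
Reduction: 250 − 210 = 40.

40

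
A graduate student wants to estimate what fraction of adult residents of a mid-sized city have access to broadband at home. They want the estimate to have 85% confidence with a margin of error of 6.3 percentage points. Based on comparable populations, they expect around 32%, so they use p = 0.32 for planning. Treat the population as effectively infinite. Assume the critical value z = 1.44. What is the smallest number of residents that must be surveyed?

114

With p = 0.32, p(1−p) = 0.2176.
n = z²·p(1−p)/E² = 1.44² × 0.2176 / 0.063² = 2.0736 × 0.2176 / 0.003969 ≈ 113.68.
Rounding up gives n = 114.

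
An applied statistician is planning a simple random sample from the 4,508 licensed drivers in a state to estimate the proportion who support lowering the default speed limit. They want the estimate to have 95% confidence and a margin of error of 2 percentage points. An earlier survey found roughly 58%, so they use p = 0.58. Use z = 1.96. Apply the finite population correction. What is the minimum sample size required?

1541

Unadjusted: n₀ = 1.96² × 0.58 × 0.42 / 0.020² ≈ 2339.53, so n₀ = 2340.
Finite population correction with N = 4,508: n = n₀ / (1 + (n₀−1)/N) = 2340 / (1 + 2339/4508) = 2340 / 1.5189 ≈ 1540.63.
Rounding up, n = 1541.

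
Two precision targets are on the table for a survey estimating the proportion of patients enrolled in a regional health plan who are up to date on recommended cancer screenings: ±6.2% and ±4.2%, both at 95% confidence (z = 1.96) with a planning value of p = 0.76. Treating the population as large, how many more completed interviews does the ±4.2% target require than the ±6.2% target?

At ±6.2%: n = 1.96² × 0.1824 / 0.062² ≈ 182.29 → 183.
At ±4.2%: n = 1.96² × 0.1824 / 0.042² ≈ 397.23 → 398.
Additional respondents: 398 − 183 = 215.

215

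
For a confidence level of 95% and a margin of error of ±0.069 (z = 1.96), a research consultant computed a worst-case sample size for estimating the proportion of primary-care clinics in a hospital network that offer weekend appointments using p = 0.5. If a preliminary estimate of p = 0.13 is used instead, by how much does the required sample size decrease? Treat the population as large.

Conservative (p = 0.5): n = 1.96² × 0.25 / 0.069² ≈ 201.72 → 202.
Using p = 0.13: p(1−p) = 0.1131, so n = 1.96² × 0.1131 / 0.069² ≈ 91.26 → 92.
Reduction: 202 − 92 = 110.

110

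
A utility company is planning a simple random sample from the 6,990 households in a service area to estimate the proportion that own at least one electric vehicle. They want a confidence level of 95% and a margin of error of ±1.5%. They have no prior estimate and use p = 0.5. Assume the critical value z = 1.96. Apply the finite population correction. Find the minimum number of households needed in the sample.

Unadjusted: n₀ = 1.96² × 0.50 × 0.50 / 0.015² ≈ 4268.44, so n₀ = 4269.
Finite population correction with N = 6,990: n = n₀ / (1 + (n₀−1)/N) = 4269 / (1 + 4268/6990) = 4269 / 1.6106 ≈ 2650.59.
Rounding up, n = 2651.

2651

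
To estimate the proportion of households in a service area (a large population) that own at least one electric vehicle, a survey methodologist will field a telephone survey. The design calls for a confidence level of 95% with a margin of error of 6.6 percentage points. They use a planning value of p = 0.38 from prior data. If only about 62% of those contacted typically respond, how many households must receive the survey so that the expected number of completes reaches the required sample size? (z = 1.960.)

336

Completed interviews needed: n₀ = 1.960² × 0.2356 / 0.066² ≈ 207.78 → 208.
At a 62% response rate, contacts needed = 208 / 0.62 ≈ 335.48 → 336.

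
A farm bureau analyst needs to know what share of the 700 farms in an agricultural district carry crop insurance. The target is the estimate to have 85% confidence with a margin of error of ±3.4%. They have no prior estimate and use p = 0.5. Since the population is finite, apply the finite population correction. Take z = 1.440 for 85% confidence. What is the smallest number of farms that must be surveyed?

274

Unadjusted: n₀ = 1.440² × 0.50 × 0.50 / 0.034² ≈ 448.44, so n₀ = 449.
Finite population correction with N = 700: n = n₀ / (1 + (n₀−1)/N) = 449 / (1 + 448/700) = 449 / 1.6400 ≈ 273.78.
Rounding up, n = 274.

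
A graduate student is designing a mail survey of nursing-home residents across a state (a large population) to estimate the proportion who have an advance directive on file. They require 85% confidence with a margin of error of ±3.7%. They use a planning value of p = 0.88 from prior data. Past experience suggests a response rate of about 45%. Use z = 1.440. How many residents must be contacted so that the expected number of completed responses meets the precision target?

Completed interviews needed: n₀ = 1.440² × 0.1056 / 0.037² ≈ 159.95 → 160.
At a 45% response rate, contacts needed = 160 / 0.45 ≈ 355.56 → 356.

356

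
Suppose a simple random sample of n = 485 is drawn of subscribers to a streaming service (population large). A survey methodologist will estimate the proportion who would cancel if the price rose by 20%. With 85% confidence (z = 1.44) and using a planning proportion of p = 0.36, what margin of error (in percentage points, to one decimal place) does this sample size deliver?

SE(p̂) = √[p(1−p)/n] = √[0.2304/485] = 0.02180.
E = z × SE = 1.44 × 0.02180 = 0.03139, or 3.1 percentage points.

3.1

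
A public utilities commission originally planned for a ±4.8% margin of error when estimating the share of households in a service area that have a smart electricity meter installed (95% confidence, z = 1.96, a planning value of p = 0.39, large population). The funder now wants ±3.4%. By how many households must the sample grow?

At ±4.8%: n = 1.96² × 0.2379 / 0.048² ≈ 396.67 → 397.
At ±3.4%: n = 1.96² × 0.2379 / 0.034² ≈ 790.59 → 791.
Additional respondents: 791 − 397 = 394.

394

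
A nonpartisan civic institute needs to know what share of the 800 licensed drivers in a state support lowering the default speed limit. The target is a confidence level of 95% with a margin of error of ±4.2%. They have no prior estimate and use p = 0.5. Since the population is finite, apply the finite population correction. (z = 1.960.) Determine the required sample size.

Unadjusted: n₀ = 1.960² × 0.50 × 0.50 / 0.042² ≈ 544.44, so n₀ = 545.
Finite population correction with N = 800: n = n₀ / (1 + (n₀−1)/N) = 545 / (1 + 544/800) = 545 / 1.6800 ≈ 324.40.
Rounding up, n = 325.

325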